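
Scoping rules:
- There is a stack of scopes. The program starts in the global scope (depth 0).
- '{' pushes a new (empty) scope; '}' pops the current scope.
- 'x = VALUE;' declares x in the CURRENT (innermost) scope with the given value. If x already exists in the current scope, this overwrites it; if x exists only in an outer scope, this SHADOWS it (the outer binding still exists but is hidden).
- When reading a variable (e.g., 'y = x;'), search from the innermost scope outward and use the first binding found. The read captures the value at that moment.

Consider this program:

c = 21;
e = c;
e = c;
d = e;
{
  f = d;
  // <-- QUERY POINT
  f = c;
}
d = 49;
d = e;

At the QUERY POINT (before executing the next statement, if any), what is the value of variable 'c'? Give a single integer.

Step 1: declare c=21 at depth 0
Step 2: declare e=(read c)=21 at depth 0
Step 3: declare e=(read c)=21 at depth 0
Step 4: declare d=(read e)=21 at depth 0
Step 5: enter scope (depth=1)
Step 6: declare f=(read d)=21 at depth 1
Visible at query point: c=21 d=21 e=21 f=21

Answer: 21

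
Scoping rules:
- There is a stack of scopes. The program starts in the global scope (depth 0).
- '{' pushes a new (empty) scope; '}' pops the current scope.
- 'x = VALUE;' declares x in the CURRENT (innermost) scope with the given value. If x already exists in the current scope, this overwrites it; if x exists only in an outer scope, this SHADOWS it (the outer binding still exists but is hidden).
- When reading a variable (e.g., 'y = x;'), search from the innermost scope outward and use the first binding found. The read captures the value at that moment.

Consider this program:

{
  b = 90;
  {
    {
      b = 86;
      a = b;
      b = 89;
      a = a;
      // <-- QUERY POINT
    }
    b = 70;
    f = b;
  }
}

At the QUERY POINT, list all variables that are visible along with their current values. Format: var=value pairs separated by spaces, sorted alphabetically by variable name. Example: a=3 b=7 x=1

Answer: a=86 b=89

Derivation:
Step 1: enter scope (depth=1)
Step 2: declare b=90 at depth 1
Step 3: enter scope (depth=2)
Step 4: enter scope (depth=3)
Step 5: declare b=86 at depth 3
Step 6: declare a=(read b)=86 at depth 3
Step 7: declare b=89 at depth 3
Step 8: declare a=(read a)=86 at depth 3
Visible at query point: a=86 b=89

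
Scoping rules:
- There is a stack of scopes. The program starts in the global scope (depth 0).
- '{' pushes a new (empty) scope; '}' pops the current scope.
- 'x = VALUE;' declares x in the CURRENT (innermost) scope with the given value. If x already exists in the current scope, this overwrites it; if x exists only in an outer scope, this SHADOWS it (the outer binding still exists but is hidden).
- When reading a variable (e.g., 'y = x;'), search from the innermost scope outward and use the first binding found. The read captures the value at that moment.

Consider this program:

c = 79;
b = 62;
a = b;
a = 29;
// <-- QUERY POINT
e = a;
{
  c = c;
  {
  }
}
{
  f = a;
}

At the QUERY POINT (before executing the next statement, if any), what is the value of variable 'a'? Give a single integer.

Step 1: declare c=79 at depth 0
Step 2: declare b=62 at depth 0
Step 3: declare a=(read b)=62 at depth 0
Step 4: declare a=29 at depth 0
Visible at query point: a=29 b=62 c=79

Answer: 29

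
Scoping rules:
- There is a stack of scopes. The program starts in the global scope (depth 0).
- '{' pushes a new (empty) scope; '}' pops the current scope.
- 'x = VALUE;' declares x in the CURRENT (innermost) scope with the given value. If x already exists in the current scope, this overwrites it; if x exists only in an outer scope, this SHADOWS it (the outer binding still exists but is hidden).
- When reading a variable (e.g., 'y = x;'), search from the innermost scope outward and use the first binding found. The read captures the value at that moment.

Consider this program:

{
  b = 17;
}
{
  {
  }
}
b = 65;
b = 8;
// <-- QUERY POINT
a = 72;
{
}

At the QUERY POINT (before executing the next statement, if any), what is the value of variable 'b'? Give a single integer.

Step 1: enter scope (depth=1)
Step 2: declare b=17 at depth 1
Step 3: exit scope (depth=0)
Step 4: enter scope (depth=1)
Step 5: enter scope (depth=2)
Step 6: exit scope (depth=1)
Step 7: exit scope (depth=0)
Step 8: declare b=65 at depth 0
Step 9: declare b=8 at depth 0
Visible at query point: b=8

Answer: 8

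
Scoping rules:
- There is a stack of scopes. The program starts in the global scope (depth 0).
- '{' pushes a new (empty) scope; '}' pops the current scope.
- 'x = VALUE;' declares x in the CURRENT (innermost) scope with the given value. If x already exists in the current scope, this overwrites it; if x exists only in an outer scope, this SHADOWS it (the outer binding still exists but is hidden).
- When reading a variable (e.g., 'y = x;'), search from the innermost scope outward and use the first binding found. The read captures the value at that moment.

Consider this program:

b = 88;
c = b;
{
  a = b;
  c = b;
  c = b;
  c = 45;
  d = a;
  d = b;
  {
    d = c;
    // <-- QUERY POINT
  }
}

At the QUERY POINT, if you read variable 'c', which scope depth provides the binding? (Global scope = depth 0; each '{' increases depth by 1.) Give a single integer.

Answer: 1

Derivation:
Step 1: declare b=88 at depth 0
Step 2: declare c=(read b)=88 at depth 0
Step 3: enter scope (depth=1)
Step 4: declare a=(read b)=88 at depth 1
Step 5: declare c=(read b)=88 at depth 1
Step 6: declare c=(read b)=88 at depth 1
Step 7: declare c=45 at depth 1
Step 8: declare d=(read a)=88 at depth 1
Step 9: declare d=(read b)=88 at depth 1
Step 10: enter scope (depth=2)
Step 11: declare d=(read c)=45 at depth 2
Visible at query point: a=88 b=88 c=45 d=45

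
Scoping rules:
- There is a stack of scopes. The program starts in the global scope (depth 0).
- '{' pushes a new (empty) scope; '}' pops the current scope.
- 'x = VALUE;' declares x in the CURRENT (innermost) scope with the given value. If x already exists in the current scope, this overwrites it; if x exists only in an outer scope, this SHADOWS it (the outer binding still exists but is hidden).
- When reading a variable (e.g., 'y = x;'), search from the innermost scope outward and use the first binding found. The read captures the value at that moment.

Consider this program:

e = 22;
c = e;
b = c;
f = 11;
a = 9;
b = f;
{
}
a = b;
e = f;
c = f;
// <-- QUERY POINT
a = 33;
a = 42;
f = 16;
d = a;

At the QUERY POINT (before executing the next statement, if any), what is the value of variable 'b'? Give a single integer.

Step 1: declare e=22 at depth 0
Step 2: declare c=(read e)=22 at depth 0
Step 3: declare b=(read c)=22 at depth 0
Step 4: declare f=11 at depth 0
Step 5: declare a=9 at depth 0
Step 6: declare b=(read f)=11 at depth 0
Step 7: enter scope (depth=1)
Step 8: exit scope (depth=0)
Step 9: declare a=(read b)=11 at depth 0
Step 10: declare e=(read f)=11 at depth 0
Step 11: declare c=(read f)=11 at depth 0
Visible at query point: a=11 b=11 c=11 e=11 f=11

Answer: 11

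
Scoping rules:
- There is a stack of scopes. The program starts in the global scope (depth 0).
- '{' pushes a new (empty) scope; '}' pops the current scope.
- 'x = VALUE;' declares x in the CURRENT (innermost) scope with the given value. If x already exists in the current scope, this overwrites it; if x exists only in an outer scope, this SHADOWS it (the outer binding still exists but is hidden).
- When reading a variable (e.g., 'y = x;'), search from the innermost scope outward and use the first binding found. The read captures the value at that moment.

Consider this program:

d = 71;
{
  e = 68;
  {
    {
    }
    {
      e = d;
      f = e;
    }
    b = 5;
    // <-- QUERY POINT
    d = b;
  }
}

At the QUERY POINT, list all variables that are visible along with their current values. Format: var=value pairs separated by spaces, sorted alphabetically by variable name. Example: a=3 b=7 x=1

Answer: b=5 d=71 e=68

Derivation:
Step 1: declare d=71 at depth 0
Step 2: enter scope (depth=1)
Step 3: declare e=68 at depth 1
Step 4: enter scope (depth=2)
Step 5: enter scope (depth=3)
Step 6: exit scope (depth=2)
Step 7: enter scope (depth=3)
Step 8: declare e=(read d)=71 at depth 3
Step 9: declare f=(read e)=71 at depth 3
Step 10: exit scope (depth=2)
Step 11: declare b=5 at depth 2
Visible at query point: b=5 d=71 e=68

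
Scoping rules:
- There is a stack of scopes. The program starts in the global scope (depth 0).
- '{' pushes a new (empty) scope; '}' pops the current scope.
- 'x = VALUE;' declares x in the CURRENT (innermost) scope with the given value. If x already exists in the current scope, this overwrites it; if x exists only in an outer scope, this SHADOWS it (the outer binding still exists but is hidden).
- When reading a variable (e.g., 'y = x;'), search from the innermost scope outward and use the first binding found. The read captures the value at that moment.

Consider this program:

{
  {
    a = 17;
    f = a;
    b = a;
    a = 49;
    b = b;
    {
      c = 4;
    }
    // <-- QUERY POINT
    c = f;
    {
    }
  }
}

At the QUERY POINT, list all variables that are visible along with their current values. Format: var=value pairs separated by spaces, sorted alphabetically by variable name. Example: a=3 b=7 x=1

Answer: a=49 b=17 f=17

Derivation:
Step 1: enter scope (depth=1)
Step 2: enter scope (depth=2)
Step 3: declare a=17 at depth 2
Step 4: declare f=(read a)=17 at depth 2
Step 5: declare b=(read a)=17 at depth 2
Step 6: declare a=49 at depth 2
Step 7: declare b=(read b)=17 at depth 2
Step 8: enter scope (depth=3)
Step 9: declare c=4 at depth 3
Step 10: exit scope (depth=2)
Visible at query point: a=49 b=17 f=17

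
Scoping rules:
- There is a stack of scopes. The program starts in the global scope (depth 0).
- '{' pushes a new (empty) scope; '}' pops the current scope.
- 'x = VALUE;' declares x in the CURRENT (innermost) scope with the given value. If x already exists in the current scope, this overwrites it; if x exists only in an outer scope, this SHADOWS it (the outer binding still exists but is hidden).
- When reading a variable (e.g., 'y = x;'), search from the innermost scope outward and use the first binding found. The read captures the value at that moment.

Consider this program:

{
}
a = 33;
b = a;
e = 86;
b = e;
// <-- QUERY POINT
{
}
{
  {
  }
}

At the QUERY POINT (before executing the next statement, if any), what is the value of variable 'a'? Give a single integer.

Step 1: enter scope (depth=1)
Step 2: exit scope (depth=0)
Step 3: declare a=33 at depth 0
Step 4: declare b=(read a)=33 at depth 0
Step 5: declare e=86 at depth 0
Step 6: declare b=(read e)=86 at depth 0
Visible at query point: a=33 b=86 e=86

Answer: 33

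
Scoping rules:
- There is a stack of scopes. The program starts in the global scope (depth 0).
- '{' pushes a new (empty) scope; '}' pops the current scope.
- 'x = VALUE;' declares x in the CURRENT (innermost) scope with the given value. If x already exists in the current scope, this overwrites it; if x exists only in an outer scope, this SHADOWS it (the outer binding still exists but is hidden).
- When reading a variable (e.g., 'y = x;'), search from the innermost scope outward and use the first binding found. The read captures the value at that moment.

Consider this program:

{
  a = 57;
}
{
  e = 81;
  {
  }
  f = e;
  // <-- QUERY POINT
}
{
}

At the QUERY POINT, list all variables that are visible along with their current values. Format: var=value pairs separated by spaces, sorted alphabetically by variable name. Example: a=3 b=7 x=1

Step 1: enter scope (depth=1)
Step 2: declare a=57 at depth 1
Step 3: exit scope (depth=0)
Step 4: enter scope (depth=1)
Step 5: declare e=81 at depth 1
Step 6: enter scope (depth=2)
Step 7: exit scope (depth=1)
Step 8: declare f=(read e)=81 at depth 1
Visible at query point: e=81 f=81

Answer: e=81 f=81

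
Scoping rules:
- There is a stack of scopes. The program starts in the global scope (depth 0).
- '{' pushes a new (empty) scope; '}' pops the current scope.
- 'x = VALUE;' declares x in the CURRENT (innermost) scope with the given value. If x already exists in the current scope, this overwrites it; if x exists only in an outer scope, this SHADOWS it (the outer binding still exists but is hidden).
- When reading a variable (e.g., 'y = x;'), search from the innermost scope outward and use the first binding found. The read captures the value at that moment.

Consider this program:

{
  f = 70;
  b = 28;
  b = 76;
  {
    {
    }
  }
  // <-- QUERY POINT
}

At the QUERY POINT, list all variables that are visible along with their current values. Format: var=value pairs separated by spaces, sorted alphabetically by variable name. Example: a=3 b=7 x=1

Answer: b=76 f=70

Derivation:
Step 1: enter scope (depth=1)
Step 2: declare f=70 at depth 1
Step 3: declare b=28 at depth 1
Step 4: declare b=76 at depth 1
Step 5: enter scope (depth=2)
Step 6: enter scope (depth=3)
Step 7: exit scope (depth=2)
Step 8: exit scope (depth=1)
Visible at query point: b=76 f=70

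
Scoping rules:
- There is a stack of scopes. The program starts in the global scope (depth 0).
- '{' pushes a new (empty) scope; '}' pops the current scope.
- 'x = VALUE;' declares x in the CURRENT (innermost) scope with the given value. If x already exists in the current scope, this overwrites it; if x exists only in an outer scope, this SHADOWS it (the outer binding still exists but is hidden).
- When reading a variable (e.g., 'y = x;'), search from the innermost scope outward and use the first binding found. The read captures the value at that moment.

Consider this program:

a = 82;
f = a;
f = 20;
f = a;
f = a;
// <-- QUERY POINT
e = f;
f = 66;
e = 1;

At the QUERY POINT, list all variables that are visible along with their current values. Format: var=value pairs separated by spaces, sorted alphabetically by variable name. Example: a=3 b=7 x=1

Step 1: declare a=82 at depth 0
Step 2: declare f=(read a)=82 at depth 0
Step 3: declare f=20 at depth 0
Step 4: declare f=(read a)=82 at depth 0
Step 5: declare f=(read a)=82 at depth 0
Visible at query point: a=82 f=82

Answer: a=82 f=82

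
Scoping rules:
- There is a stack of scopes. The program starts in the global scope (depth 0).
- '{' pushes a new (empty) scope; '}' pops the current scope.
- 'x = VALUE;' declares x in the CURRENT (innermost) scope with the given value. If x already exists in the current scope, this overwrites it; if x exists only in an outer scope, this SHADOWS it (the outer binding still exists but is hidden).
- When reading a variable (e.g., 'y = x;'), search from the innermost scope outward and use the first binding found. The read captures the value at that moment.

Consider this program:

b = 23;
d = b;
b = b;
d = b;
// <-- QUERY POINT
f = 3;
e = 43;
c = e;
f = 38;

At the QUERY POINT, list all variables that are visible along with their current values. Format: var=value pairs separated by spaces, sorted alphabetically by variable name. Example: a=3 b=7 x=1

Step 1: declare b=23 at depth 0
Step 2: declare d=(read b)=23 at depth 0
Step 3: declare b=(read b)=23 at depth 0
Step 4: declare d=(read b)=23 at depth 0
Visible at query point: b=23 d=23

Answer: b=23 d=23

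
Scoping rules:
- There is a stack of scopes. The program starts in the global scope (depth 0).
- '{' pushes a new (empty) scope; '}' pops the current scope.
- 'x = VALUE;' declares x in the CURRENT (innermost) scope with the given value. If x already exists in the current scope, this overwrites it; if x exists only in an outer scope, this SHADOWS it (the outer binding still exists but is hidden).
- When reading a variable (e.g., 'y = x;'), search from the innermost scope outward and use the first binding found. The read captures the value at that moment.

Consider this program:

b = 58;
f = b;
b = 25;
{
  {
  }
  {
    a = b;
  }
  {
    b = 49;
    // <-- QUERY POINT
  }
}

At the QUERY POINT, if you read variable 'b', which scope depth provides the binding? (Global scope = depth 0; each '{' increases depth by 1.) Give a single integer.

Step 1: declare b=58 at depth 0
Step 2: declare f=(read b)=58 at depth 0
Step 3: declare b=25 at depth 0
Step 4: enter scope (depth=1)
Step 5: enter scope (depth=2)
Step 6: exit scope (depth=1)
Step 7: enter scope (depth=2)
Step 8: declare a=(read b)=25 at depth 2
Step 9: exit scope (depth=1)
Step 10: enter scope (depth=2)
Step 11: declare b=49 at depth 2
Visible at query point: b=49 f=58

Answer: 2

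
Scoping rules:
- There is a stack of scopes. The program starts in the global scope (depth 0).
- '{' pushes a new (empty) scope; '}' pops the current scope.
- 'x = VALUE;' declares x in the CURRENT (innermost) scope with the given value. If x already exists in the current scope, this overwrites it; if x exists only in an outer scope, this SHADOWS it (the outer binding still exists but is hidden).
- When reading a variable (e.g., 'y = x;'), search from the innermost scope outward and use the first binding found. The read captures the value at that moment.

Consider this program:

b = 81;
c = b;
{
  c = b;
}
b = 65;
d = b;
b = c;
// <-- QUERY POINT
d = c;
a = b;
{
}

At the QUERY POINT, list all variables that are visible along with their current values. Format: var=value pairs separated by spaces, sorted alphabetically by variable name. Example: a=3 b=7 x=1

Step 1: declare b=81 at depth 0
Step 2: declare c=(read b)=81 at depth 0
Step 3: enter scope (depth=1)
Step 4: declare c=(read b)=81 at depth 1
Step 5: exit scope (depth=0)
Step 6: declare b=65 at depth 0
Step 7: declare d=(read b)=65 at depth 0
Step 8: declare b=(read c)=81 at depth 0
Visible at query point: b=81 c=81 d=65

Answer: b=81 c=81 d=65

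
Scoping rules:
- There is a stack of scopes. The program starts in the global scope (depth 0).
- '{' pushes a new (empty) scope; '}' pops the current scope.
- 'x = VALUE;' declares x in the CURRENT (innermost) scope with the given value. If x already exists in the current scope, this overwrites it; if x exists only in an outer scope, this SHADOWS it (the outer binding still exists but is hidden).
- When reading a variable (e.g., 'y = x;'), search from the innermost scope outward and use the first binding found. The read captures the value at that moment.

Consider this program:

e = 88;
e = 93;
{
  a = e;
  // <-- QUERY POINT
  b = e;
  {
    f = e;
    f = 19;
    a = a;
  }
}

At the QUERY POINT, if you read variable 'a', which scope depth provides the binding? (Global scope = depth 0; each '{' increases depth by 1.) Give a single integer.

Answer: 1

Derivation:
Step 1: declare e=88 at depth 0
Step 2: declare e=93 at depth 0
Step 3: enter scope (depth=1)
Step 4: declare a=(read e)=93 at depth 1
Visible at query point: a=93 e=93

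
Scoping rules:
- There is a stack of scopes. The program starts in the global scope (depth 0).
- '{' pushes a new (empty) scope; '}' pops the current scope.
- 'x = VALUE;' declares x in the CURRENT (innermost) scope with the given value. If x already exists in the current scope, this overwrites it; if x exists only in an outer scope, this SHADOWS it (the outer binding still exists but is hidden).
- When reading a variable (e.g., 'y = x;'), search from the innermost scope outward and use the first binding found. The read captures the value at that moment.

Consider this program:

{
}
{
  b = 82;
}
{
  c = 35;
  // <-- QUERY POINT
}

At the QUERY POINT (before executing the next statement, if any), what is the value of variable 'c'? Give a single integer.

Step 1: enter scope (depth=1)
Step 2: exit scope (depth=0)
Step 3: enter scope (depth=1)
Step 4: declare b=82 at depth 1
Step 5: exit scope (depth=0)
Step 6: enter scope (depth=1)
Step 7: declare c=35 at depth 1
Visible at query point: c=35

Answer: 35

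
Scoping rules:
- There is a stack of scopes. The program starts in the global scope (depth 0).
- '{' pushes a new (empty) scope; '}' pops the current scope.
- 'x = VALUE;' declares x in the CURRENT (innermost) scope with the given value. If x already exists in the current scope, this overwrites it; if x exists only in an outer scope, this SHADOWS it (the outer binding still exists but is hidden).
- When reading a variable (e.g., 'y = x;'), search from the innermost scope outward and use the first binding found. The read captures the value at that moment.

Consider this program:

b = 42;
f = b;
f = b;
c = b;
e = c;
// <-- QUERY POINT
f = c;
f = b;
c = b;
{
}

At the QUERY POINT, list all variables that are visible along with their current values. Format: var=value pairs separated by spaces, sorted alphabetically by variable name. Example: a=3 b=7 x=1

Answer: b=42 c=42 e=42 f=42

Derivation:
Step 1: declare b=42 at depth 0
Step 2: declare f=(read b)=42 at depth 0
Step 3: declare f=(read b)=42 at depth 0
Step 4: declare c=(read b)=42 at depth 0
Step 5: declare e=(read c)=42 at depth 0
Visible at query point: b=42 c=42 e=42 f=42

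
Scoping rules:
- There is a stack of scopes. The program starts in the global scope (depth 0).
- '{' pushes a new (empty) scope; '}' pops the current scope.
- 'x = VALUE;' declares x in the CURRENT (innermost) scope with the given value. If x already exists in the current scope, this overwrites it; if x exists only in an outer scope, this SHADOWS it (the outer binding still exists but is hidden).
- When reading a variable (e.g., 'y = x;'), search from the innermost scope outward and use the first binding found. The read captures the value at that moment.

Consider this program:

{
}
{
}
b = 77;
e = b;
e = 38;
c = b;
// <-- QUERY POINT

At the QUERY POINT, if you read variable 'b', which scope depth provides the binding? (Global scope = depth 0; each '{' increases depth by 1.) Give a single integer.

Step 1: enter scope (depth=1)
Step 2: exit scope (depth=0)
Step 3: enter scope (depth=1)
Step 4: exit scope (depth=0)
Step 5: declare b=77 at depth 0
Step 6: declare e=(read b)=77 at depth 0
Step 7: declare e=38 at depth 0
Step 8: declare c=(read b)=77 at depth 0
Visible at query point: b=77 c=77 e=38

Answer: 0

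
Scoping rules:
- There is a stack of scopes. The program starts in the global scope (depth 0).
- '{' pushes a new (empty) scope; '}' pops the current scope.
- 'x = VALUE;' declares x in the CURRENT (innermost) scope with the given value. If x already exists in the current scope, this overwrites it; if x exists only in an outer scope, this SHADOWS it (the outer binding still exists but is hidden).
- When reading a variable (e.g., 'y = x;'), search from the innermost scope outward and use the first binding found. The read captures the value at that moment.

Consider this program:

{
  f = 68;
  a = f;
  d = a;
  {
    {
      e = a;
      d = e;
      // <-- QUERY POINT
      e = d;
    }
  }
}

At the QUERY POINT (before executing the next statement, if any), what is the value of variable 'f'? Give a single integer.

Step 1: enter scope (depth=1)
Step 2: declare f=68 at depth 1
Step 3: declare a=(read f)=68 at depth 1
Step 4: declare d=(read a)=68 at depth 1
Step 5: enter scope (depth=2)
Step 6: enter scope (depth=3)
Step 7: declare e=(read a)=68 at depth 3
Step 8: declare d=(read e)=68 at depth 3
Visible at query point: a=68 d=68 e=68 f=68

Answer: 68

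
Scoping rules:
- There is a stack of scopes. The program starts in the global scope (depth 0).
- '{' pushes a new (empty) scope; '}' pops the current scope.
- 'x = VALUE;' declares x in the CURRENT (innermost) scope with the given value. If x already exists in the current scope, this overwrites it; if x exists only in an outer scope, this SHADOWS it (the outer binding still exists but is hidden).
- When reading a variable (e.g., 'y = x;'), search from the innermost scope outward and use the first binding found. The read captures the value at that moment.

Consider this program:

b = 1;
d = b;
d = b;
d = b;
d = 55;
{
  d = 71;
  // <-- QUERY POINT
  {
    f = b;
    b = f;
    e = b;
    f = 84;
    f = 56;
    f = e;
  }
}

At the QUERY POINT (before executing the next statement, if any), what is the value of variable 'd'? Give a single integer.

Step 1: declare b=1 at depth 0
Step 2: declare d=(read b)=1 at depth 0
Step 3: declare d=(read b)=1 at depth 0
Step 4: declare d=(read b)=1 at depth 0
Step 5: declare d=55 at depth 0
Step 6: enter scope (depth=1)
Step 7: declare d=71 at depth 1
Visible at query point: b=1 d=71

Answer: 71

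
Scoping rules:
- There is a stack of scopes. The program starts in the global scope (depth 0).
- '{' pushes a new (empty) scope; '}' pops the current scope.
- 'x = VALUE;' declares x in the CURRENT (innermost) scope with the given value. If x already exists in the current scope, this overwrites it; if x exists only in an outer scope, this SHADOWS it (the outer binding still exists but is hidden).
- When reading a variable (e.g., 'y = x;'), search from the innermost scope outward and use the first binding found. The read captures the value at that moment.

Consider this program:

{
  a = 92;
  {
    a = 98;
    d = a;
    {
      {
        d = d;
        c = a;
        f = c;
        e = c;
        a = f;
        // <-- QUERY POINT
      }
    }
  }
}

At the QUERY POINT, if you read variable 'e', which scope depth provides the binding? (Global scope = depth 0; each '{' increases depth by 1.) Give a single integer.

Step 1: enter scope (depth=1)
Step 2: declare a=92 at depth 1
Step 3: enter scope (depth=2)
Step 4: declare a=98 at depth 2
Step 5: declare d=(read a)=98 at depth 2
Step 6: enter scope (depth=3)
Step 7: enter scope (depth=4)
Step 8: declare d=(read d)=98 at depth 4
Step 9: declare c=(read a)=98 at depth 4
Step 10: declare f=(read c)=98 at depth 4
Step 11: declare e=(read c)=98 at depth 4
Step 12: declare a=(read f)=98 at depth 4
Visible at query point: a=98 c=98 d=98 e=98 f=98

Answer: 4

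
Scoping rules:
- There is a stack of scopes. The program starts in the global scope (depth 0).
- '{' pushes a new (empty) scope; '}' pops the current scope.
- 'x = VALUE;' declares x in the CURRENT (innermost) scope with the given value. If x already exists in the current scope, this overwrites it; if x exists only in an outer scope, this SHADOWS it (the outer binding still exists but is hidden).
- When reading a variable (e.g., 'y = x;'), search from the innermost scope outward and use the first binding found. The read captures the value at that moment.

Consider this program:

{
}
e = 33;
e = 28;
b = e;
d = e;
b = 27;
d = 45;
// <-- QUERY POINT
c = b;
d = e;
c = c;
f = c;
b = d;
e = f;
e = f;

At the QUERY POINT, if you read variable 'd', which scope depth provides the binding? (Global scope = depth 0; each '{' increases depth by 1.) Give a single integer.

Step 1: enter scope (depth=1)
Step 2: exit scope (depth=0)
Step 3: declare e=33 at depth 0
Step 4: declare e=28 at depth 0
Step 5: declare b=(read e)=28 at depth 0
Step 6: declare d=(read e)=28 at depth 0
Step 7: declare b=27 at depth 0
Step 8: declare d=45 at depth 0
Visible at query point: b=27 d=45 e=28

Answer: 0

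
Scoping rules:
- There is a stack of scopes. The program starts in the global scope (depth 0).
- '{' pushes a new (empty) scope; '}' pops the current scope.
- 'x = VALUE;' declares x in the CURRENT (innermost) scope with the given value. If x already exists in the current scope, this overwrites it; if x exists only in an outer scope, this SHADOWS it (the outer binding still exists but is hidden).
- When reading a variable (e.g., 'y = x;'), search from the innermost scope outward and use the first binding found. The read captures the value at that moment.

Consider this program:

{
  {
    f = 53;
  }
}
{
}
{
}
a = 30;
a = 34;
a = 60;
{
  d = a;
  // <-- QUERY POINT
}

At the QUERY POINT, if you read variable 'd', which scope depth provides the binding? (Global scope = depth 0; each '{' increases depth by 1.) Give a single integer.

Step 1: enter scope (depth=1)
Step 2: enter scope (depth=2)
Step 3: declare f=53 at depth 2
Step 4: exit scope (depth=1)
Step 5: exit scope (depth=0)
Step 6: enter scope (depth=1)
Step 7: exit scope (depth=0)
Step 8: enter scope (depth=1)
Step 9: exit scope (depth=0)
Step 10: declare a=30 at depth 0
Step 11: declare a=34 at depth 0
Step 12: declare a=60 at depth 0
Step 13: enter scope (depth=1)
Step 14: declare d=(read a)=60 at depth 1
Visible at query point: a=60 d=60

Answer: 1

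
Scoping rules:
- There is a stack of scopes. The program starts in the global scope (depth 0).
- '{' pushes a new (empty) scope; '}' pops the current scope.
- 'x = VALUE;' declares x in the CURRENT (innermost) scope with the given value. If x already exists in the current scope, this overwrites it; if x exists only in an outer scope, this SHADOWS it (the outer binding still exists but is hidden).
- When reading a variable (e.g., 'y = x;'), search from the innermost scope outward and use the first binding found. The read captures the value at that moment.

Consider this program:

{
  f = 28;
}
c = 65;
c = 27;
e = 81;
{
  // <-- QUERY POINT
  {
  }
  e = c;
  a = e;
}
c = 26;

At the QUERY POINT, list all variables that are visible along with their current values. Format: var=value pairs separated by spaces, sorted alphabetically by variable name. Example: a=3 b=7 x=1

Step 1: enter scope (depth=1)
Step 2: declare f=28 at depth 1
Step 3: exit scope (depth=0)
Step 4: declare c=65 at depth 0
Step 5: declare c=27 at depth 0
Step 6: declare e=81 at depth 0
Step 7: enter scope (depth=1)
Visible at query point: c=27 e=81

Answer: c=27 e=81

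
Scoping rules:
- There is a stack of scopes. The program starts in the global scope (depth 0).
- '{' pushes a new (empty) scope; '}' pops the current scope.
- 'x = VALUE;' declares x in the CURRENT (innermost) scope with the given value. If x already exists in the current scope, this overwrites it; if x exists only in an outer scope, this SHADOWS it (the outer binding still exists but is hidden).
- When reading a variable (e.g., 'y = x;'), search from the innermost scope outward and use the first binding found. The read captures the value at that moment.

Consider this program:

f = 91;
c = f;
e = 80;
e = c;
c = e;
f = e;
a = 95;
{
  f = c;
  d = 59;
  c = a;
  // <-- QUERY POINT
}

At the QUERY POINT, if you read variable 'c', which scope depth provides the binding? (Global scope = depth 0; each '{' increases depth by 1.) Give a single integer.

Step 1: declare f=91 at depth 0
Step 2: declare c=(read f)=91 at depth 0
Step 3: declare e=80 at depth 0
Step 4: declare e=(read c)=91 at depth 0
Step 5: declare c=(read e)=91 at depth 0
Step 6: declare f=(read e)=91 at depth 0
Step 7: declare a=95 at depth 0
Step 8: enter scope (depth=1)
Step 9: declare f=(read c)=91 at depth 1
Step 10: declare d=59 at depth 1
Step 11: declare c=(read a)=95 at depth 1
Visible at query point: a=95 c=95 d=59 e=91 f=91

Answer: 1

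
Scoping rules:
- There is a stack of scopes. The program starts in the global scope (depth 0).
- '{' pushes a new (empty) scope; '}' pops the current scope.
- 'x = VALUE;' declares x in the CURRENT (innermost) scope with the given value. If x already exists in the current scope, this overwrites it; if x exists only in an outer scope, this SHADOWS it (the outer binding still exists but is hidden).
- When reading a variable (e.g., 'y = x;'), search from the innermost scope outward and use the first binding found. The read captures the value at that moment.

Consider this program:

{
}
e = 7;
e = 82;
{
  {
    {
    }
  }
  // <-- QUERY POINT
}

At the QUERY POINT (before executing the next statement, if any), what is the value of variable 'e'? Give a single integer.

Step 1: enter scope (depth=1)
Step 2: exit scope (depth=0)
Step 3: declare e=7 at depth 0
Step 4: declare e=82 at depth 0
Step 5: enter scope (depth=1)
Step 6: enter scope (depth=2)
Step 7: enter scope (depth=3)
Step 8: exit scope (depth=2)
Step 9: exit scope (depth=1)
Visible at query point: e=82

Answer: 82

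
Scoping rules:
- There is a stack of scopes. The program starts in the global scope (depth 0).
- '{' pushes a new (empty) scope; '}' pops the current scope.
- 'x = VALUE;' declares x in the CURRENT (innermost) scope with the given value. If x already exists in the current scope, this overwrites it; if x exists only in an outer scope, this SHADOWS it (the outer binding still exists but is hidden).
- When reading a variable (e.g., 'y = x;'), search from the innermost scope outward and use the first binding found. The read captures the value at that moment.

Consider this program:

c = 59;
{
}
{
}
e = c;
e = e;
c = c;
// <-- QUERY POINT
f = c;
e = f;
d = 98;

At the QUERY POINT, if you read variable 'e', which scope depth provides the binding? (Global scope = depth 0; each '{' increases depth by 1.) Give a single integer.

Step 1: declare c=59 at depth 0
Step 2: enter scope (depth=1)
Step 3: exit scope (depth=0)
Step 4: enter scope (depth=1)
Step 5: exit scope (depth=0)
Step 6: declare e=(read c)=59 at depth 0
Step 7: declare e=(read e)=59 at depth 0
Step 8: declare c=(read c)=59 at depth 0
Visible at query point: c=59 e=59

Answer: 0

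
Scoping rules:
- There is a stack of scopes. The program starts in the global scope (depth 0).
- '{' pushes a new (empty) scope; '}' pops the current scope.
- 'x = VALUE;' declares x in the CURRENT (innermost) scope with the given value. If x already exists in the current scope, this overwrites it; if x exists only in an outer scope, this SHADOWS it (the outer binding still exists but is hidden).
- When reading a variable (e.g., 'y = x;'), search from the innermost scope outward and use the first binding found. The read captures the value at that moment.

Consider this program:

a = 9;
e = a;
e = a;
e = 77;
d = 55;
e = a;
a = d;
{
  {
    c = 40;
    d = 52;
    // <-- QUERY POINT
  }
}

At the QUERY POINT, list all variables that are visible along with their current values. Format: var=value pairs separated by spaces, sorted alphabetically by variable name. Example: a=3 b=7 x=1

Answer: a=55 c=40 d=52 e=9

Derivation:
Step 1: declare a=9 at depth 0
Step 2: declare e=(read a)=9 at depth 0
Step 3: declare e=(read a)=9 at depth 0
Step 4: declare e=77 at depth 0
Step 5: declare d=55 at depth 0
Step 6: declare e=(read a)=9 at depth 0
Step 7: declare a=(read d)=55 at depth 0
Step 8: enter scope (depth=1)
Step 9: enter scope (depth=2)
Step 10: declare c=40 at depth 2
Step 11: declare d=52 at depth 2
Visible at query point: a=55 c=40 d=52 e=9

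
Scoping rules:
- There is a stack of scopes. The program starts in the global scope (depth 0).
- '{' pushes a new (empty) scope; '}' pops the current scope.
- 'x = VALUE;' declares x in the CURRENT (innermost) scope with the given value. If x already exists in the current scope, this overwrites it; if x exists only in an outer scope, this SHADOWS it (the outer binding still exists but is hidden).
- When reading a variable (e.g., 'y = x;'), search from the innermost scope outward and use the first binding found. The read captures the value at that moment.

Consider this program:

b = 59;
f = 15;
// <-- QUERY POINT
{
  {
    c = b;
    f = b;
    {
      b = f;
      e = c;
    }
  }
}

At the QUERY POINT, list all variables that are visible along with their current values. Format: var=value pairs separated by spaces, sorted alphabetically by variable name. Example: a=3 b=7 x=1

Step 1: declare b=59 at depth 0
Step 2: declare f=15 at depth 0
Visible at query point: b=59 f=15

Answer: b=59 f=15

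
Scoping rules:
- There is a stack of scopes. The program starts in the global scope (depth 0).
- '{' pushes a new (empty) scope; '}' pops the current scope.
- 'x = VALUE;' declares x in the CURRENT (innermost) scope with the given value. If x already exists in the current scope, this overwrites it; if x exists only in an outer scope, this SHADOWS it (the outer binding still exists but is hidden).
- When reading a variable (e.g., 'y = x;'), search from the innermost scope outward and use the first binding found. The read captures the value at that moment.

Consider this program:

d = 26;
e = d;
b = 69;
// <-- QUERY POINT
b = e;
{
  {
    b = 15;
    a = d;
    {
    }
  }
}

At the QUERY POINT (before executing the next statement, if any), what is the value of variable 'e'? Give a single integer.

Answer: 26

Derivation:
Step 1: declare d=26 at depth 0
Step 2: declare e=(read d)=26 at depth 0
Step 3: declare b=69 at depth 0
Visible at query point: b=69 d=26 e=26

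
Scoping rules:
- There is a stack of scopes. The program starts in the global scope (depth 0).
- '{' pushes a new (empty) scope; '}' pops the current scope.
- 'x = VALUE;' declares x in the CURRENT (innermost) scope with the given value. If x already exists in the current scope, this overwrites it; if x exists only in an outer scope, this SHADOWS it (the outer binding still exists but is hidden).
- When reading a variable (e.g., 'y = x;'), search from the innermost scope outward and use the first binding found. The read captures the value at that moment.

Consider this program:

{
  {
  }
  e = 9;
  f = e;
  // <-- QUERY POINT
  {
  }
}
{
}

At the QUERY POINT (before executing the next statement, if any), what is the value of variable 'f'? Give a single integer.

Step 1: enter scope (depth=1)
Step 2: enter scope (depth=2)
Step 3: exit scope (depth=1)
Step 4: declare e=9 at depth 1
Step 5: declare f=(read e)=9 at depth 1
Visible at query point: e=9 f=9

Answer: 9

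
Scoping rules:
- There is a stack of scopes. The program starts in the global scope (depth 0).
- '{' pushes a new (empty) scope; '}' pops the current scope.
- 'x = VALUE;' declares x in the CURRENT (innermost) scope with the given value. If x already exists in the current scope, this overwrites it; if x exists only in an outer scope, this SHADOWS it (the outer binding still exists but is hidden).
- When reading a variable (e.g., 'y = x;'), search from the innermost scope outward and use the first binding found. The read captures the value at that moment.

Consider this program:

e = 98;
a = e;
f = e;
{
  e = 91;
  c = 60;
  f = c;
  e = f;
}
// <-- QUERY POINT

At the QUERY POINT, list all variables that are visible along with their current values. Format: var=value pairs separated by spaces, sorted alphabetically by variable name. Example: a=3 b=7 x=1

Answer: a=98 e=98 f=98

Derivation:
Step 1: declare e=98 at depth 0
Step 2: declare a=(read e)=98 at depth 0
Step 3: declare f=(read e)=98 at depth 0
Step 4: enter scope (depth=1)
Step 5: declare e=91 at depth 1
Step 6: declare c=60 at depth 1
Step 7: declare f=(read c)=60 at depth 1
Step 8: declare e=(read f)=60 at depth 1
Step 9: exit scope (depth=0)
Visible at query point: a=98 e=98 f=98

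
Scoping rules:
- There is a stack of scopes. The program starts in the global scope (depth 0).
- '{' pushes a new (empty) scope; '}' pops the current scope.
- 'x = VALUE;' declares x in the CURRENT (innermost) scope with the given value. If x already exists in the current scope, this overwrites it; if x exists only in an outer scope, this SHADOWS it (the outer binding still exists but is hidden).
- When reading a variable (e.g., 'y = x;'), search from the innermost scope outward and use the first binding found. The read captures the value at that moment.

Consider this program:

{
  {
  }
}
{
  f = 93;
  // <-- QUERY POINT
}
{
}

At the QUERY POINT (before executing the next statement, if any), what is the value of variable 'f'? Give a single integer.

Step 1: enter scope (depth=1)
Step 2: enter scope (depth=2)
Step 3: exit scope (depth=1)
Step 4: exit scope (depth=0)
Step 5: enter scope (depth=1)
Step 6: declare f=93 at depth 1
Visible at query point: f=93

Answer: 93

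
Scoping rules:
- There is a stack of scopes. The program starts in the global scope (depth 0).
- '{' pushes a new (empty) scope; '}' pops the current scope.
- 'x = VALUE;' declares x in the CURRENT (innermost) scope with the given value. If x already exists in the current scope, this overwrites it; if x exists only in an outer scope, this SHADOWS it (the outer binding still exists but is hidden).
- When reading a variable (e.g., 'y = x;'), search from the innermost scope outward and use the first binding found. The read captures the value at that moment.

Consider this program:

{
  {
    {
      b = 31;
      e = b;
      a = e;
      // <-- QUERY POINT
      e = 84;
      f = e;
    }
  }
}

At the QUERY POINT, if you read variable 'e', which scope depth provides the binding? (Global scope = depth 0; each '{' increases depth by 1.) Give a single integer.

Step 1: enter scope (depth=1)
Step 2: enter scope (depth=2)
Step 3: enter scope (depth=3)
Step 4: declare b=31 at depth 3
Step 5: declare e=(read b)=31 at depth 3
Step 6: declare a=(read e)=31 at depth 3
Visible at query point: a=31 b=31 e=31

Answer: 3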